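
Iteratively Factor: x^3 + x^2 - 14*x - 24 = (x - 4)*(x^2 + 5*x + 6) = (x - 4)*(x + 2)*(x + 3)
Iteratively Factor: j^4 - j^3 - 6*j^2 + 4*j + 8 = (j - 2)*(j^3 + j^2 - 4*j - 4) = (j - 2)^2*(j^2 + 3*j + 2) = (j - 2)^2*(j + 2)*(j + 1)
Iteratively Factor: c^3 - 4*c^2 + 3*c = (c)*(c^2 - 4*c + 3) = c*(c - 3)*(c - 1)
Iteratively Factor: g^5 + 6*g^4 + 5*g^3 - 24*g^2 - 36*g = (g + 3)*(g^4 + 3*g^3 - 4*g^2 - 12*g) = (g - 2)*(g + 3)*(g^3 + 5*g^2 + 6*g) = (g - 2)*(g + 3)^2*(g^2 + 2*g) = g*(g - 2)*(g + 3)^2*(g + 2)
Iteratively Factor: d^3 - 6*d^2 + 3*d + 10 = (d - 2)*(d^2 - 4*d - 5) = (d - 5)*(d - 2)*(d + 1)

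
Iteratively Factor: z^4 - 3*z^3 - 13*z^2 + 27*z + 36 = (z + 1)*(z^3 - 4*z^2 - 9*z + 36) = (z - 3)*(z + 1)*(z^2 - z - 12) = (z - 3)*(z + 1)*(z + 3)*(z - 4)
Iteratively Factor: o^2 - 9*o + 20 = (o - 4)*(o - 5)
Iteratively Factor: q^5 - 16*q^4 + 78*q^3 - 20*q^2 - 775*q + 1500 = (q + 3)*(q^4 - 19*q^3 + 135*q^2 - 425*q + 500) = (q - 5)*(q + 3)*(q^3 - 14*q^2 + 65*q - 100) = (q - 5)*(q - 4)*(q + 3)*(q^2 - 10*q + 25) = (q - 5)^2*(q - 4)*(q + 3)*(q - 5)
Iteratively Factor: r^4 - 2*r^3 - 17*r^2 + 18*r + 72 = (r + 3)*(r^3 - 5*r^2 - 2*r + 24) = (r - 4)*(r + 3)*(r^2 - r - 6) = (r - 4)*(r - 3)*(r + 3)*(r + 2)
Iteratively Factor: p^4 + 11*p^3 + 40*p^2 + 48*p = (p + 3)*(p^3 + 8*p^2 + 16*p) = (p + 3)*(p + 4)*(p^2 + 4*p) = (p + 3)*(p + 4)^2*(p)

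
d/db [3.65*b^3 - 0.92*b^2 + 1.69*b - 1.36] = 10.95*b^2 - 1.84*b + 1.69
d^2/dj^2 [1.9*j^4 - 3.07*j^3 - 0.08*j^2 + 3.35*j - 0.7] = 22.8*j^2 - 18.42*j - 0.16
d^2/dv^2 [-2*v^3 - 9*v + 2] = -12*v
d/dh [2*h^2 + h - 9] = 4*h + 1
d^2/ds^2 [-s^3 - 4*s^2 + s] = -6*s - 8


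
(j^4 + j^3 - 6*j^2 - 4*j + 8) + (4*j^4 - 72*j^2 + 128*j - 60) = 5*j^4 + j^3 - 78*j^2 + 124*j - 52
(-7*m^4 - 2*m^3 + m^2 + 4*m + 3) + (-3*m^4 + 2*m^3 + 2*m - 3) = -10*m^4 + m^2 + 6*m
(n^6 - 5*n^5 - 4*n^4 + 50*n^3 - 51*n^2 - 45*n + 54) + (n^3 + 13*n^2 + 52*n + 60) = n^6 - 5*n^5 - 4*n^4 + 51*n^3 - 38*n^2 + 7*n + 114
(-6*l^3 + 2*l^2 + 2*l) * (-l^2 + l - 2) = 6*l^5 - 8*l^4 + 12*l^3 - 2*l^2 - 4*l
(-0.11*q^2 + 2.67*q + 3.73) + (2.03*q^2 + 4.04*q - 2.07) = 1.92*q^2 + 6.71*q + 1.66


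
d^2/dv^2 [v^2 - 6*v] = 2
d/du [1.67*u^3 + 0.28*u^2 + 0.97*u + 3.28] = 5.01*u^2 + 0.56*u + 0.97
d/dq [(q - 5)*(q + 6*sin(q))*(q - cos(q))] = (q - 5)*(q + 6*sin(q))*(sin(q) + 1) + (q - 5)*(q - cos(q))*(6*cos(q) + 1) + (q + 6*sin(q))*(q - cos(q))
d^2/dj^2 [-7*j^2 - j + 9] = -14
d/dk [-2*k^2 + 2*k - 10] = 2 - 4*k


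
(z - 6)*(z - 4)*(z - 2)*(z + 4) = z^4 - 8*z^3 - 4*z^2 + 128*z - 192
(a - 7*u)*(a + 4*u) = a^2 - 3*a*u - 28*u^2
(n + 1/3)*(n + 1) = n^2 + 4*n/3 + 1/3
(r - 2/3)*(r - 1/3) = r^2 - r + 2/9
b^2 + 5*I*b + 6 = (b - I)*(b + 6*I)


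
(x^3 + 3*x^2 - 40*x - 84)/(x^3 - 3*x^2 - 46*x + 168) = (x + 2)/(x - 4)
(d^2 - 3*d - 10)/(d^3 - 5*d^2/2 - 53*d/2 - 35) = 2*(d - 5)/(2*d^2 - 9*d - 35)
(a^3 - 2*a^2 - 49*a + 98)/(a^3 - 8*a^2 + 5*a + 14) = (a + 7)/(a + 1)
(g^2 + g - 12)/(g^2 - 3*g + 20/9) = 9*(g^2 + g - 12)/(9*g^2 - 27*g + 20)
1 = 1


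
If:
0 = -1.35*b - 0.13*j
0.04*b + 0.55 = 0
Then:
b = -13.75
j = 142.79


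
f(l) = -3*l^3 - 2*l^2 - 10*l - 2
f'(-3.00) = -79.00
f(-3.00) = 91.00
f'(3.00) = -103.00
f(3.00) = -131.00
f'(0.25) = -11.56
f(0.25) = -4.67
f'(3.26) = -118.69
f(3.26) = -159.79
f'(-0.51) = -10.30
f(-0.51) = 2.98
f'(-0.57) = -10.64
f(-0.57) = 3.61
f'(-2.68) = -63.92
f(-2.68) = 68.18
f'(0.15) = -10.80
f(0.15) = -3.56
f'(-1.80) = -31.96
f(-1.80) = 27.02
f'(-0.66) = -11.28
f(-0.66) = 4.59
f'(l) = -9*l^2 - 4*l - 10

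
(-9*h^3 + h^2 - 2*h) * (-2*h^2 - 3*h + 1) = 18*h^5 + 25*h^4 - 8*h^3 + 7*h^2 - 2*h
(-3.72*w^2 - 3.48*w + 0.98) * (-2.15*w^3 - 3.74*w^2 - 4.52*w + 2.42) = 7.998*w^5 + 21.3948*w^4 + 27.7226*w^3 + 3.062*w^2 - 12.8512*w + 2.3716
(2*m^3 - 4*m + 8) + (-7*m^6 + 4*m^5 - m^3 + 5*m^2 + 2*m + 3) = -7*m^6 + 4*m^5 + m^3 + 5*m^2 - 2*m + 11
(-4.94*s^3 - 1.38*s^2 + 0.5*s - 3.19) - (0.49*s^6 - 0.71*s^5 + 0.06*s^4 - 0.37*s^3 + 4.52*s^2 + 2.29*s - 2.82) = -0.49*s^6 + 0.71*s^5 - 0.06*s^4 - 4.57*s^3 - 5.9*s^2 - 1.79*s - 0.37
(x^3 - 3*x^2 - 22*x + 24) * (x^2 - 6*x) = x^5 - 9*x^4 - 4*x^3 + 156*x^2 - 144*x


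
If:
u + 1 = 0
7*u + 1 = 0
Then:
No Solution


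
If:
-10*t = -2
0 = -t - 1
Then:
No Solution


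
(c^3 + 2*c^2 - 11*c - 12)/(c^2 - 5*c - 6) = (c^2 + c - 12)/(c - 6)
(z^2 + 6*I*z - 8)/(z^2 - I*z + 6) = (z + 4*I)/(z - 3*I)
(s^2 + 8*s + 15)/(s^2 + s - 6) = (s + 5)/(s - 2)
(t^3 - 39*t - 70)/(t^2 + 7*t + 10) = t - 7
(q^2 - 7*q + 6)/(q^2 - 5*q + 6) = (q^2 - 7*q + 6)/(q^2 - 5*q + 6)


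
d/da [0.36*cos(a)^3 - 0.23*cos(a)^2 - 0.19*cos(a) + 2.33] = (-1.08*cos(a)^2 + 0.46*cos(a) + 0.19)*sin(a)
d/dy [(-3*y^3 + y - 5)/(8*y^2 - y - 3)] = ((16*y - 1)*(3*y^3 - y + 5) + (9*y^2 - 1)*(-8*y^2 + y + 3))/(-8*y^2 + y + 3)^2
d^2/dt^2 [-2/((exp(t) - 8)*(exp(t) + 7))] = (-8*exp(3*t) + 6*exp(2*t) - 450*exp(t) + 112)*exp(t)/(exp(6*t) - 3*exp(5*t) - 165*exp(4*t) + 335*exp(3*t) + 9240*exp(2*t) - 9408*exp(t) - 175616)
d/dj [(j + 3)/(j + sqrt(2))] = (-3 + sqrt(2))/(j + sqrt(2))^2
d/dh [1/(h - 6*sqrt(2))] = -1/(h - 6*sqrt(2))^2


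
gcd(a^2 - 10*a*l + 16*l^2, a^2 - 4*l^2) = a - 2*l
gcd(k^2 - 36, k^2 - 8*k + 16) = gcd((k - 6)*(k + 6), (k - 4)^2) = 1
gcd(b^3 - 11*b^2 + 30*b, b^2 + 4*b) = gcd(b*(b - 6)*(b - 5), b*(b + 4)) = b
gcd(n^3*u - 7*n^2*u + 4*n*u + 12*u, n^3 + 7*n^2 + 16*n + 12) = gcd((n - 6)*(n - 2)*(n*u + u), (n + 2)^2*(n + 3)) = 1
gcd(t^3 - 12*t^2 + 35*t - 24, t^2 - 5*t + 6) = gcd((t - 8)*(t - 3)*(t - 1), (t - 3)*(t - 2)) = t - 3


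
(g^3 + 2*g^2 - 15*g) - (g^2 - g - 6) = g^3 + g^2 - 14*g + 6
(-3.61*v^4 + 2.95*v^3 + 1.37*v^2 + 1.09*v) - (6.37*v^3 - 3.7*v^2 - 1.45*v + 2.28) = -3.61*v^4 - 3.42*v^3 + 5.07*v^2 + 2.54*v - 2.28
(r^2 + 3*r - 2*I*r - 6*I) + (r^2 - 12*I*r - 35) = 2*r^2 + 3*r - 14*I*r - 35 - 6*I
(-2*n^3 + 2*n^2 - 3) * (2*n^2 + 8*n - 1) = -4*n^5 - 12*n^4 + 18*n^3 - 8*n^2 - 24*n + 3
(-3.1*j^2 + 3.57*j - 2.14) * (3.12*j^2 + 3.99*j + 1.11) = -9.672*j^4 - 1.2306*j^3 + 4.1265*j^2 - 4.5759*j - 2.3754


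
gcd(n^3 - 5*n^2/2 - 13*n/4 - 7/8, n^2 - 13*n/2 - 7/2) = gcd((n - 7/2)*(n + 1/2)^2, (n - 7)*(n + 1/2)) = n + 1/2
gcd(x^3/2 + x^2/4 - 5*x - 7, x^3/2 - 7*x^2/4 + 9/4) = 1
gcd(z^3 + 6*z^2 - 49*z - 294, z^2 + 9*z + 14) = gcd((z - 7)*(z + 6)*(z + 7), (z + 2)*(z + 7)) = z + 7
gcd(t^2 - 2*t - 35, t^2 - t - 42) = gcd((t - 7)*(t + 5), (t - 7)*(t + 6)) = t - 7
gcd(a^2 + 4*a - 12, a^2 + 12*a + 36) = a + 6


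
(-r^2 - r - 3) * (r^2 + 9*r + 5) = -r^4 - 10*r^3 - 17*r^2 - 32*r - 15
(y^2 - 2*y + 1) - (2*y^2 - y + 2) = -y^2 - y - 1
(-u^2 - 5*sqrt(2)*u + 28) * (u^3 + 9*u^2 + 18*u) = -u^5 - 9*u^4 - 5*sqrt(2)*u^4 - 45*sqrt(2)*u^3 + 10*u^3 - 90*sqrt(2)*u^2 + 252*u^2 + 504*u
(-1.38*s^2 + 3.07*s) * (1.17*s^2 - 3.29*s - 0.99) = -1.6146*s^4 + 8.1321*s^3 - 8.7341*s^2 - 3.0393*s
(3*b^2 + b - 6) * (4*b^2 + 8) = 12*b^4 + 4*b^3 + 8*b - 48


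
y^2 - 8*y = y*(y - 8)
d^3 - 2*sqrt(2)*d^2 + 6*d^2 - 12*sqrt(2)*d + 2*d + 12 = (d + 6)*(d - sqrt(2))^2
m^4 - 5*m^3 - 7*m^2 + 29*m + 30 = (m - 5)*(m - 3)*(m + 1)*(m + 2)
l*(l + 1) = l^2 + l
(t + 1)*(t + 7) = t^2 + 8*t + 7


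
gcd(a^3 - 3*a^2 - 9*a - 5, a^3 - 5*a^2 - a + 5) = a^2 - 4*a - 5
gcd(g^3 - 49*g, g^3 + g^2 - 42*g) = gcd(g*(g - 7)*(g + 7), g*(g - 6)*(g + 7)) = g^2 + 7*g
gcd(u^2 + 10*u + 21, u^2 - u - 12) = u + 3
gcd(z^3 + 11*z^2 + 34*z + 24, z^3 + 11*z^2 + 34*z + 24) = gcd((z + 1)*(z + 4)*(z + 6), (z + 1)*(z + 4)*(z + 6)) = z^3 + 11*z^2 + 34*z + 24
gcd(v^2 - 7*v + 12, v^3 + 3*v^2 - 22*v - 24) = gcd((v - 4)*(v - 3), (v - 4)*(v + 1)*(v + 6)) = v - 4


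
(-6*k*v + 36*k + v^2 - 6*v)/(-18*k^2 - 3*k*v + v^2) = (v - 6)/(3*k + v)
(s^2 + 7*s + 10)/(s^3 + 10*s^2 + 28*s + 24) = (s + 5)/(s^2 + 8*s + 12)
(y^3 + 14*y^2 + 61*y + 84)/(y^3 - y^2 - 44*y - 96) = (y + 7)/(y - 8)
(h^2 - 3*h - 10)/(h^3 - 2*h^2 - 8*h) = (h - 5)/(h*(h - 4))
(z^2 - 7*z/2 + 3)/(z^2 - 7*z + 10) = (z - 3/2)/(z - 5)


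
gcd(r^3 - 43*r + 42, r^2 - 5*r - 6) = r - 6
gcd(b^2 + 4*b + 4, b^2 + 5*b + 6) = b + 2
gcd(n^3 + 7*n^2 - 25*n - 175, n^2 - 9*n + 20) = n - 5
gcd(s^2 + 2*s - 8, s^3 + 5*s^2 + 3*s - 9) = 1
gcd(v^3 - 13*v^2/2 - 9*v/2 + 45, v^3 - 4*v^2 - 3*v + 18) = v - 3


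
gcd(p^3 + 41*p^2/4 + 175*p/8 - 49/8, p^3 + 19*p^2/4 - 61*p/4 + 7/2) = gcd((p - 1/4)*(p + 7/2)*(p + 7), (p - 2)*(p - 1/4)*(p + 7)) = p^2 + 27*p/4 - 7/4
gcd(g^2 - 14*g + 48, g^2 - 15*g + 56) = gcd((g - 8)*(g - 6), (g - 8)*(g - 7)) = g - 8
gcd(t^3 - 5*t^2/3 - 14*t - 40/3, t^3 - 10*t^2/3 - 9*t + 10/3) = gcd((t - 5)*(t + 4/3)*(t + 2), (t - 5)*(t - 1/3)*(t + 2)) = t^2 - 3*t - 10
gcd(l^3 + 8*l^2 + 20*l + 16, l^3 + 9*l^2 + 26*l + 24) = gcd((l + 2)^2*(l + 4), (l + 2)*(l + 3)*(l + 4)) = l^2 + 6*l + 8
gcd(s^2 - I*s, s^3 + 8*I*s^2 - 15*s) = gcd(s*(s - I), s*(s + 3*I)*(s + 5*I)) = s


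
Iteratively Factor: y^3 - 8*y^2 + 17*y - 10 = (y - 5)*(y^2 - 3*y + 2) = (y - 5)*(y - 2)*(y - 1)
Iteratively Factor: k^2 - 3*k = (k)*(k - 3)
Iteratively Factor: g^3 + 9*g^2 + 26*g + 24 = (g + 3)*(g^2 + 6*g + 8) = (g + 2)*(g + 3)*(g + 4)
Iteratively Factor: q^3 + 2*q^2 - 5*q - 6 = (q + 1)*(q^2 + q - 6) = (q + 1)*(q + 3)*(q - 2)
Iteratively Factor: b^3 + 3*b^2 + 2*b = (b + 1)*(b^2 + 2*b) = b*(b + 1)*(b + 2)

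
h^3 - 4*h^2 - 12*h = h*(h - 6)*(h + 2)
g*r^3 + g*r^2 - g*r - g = (r - 1)*(r + 1)*(g*r + g)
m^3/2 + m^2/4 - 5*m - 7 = (m/2 + 1)*(m - 7/2)*(m + 2)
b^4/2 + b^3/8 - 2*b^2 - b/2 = b*(b/2 + 1)*(b - 2)*(b + 1/4)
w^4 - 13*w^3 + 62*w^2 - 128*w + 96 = (w - 4)^2*(w - 3)*(w - 2)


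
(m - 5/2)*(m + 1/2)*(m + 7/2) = m^3 + 3*m^2/2 - 33*m/4 - 35/8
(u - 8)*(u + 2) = u^2 - 6*u - 16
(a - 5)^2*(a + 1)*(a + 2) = a^4 - 7*a^3 - 3*a^2 + 55*a + 50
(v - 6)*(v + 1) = v^2 - 5*v - 6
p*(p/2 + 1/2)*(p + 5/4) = p^3/2 + 9*p^2/8 + 5*p/8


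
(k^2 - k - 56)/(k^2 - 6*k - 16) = (k + 7)/(k + 2)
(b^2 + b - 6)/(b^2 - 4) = (b + 3)/(b + 2)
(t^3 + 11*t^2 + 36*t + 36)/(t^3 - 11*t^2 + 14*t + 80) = (t^2 + 9*t + 18)/(t^2 - 13*t + 40)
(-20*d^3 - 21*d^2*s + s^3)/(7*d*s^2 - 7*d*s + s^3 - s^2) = (-20*d^3 - 21*d^2*s + s^3)/(s*(7*d*s - 7*d + s^2 - s))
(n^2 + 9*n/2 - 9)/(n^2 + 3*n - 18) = (n - 3/2)/(n - 3)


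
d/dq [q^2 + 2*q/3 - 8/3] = 2*q + 2/3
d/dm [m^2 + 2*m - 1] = 2*m + 2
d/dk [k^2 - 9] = 2*k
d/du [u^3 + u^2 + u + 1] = 3*u^2 + 2*u + 1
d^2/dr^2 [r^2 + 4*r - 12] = 2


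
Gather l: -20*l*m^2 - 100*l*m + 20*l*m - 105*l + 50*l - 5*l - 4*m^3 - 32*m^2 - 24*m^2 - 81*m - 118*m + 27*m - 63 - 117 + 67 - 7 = l*(-20*m^2 - 80*m - 60) - 4*m^3 - 56*m^2 - 172*m - 120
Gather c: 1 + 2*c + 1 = 2*c + 2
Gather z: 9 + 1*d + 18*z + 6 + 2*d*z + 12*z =d + z*(2*d + 30) + 15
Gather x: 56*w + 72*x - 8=56*w + 72*x - 8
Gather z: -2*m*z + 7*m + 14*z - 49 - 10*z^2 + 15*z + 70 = 7*m - 10*z^2 + z*(29 - 2*m) + 21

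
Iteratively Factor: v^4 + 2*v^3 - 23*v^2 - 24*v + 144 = (v + 4)*(v^3 - 2*v^2 - 15*v + 36) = (v - 3)*(v + 4)*(v^2 + v - 12) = (v - 3)^2*(v + 4)*(v + 4)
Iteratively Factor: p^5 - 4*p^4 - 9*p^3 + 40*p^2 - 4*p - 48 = (p + 1)*(p^4 - 5*p^3 - 4*p^2 + 44*p - 48) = (p + 1)*(p + 3)*(p^3 - 8*p^2 + 20*p - 16) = (p - 2)*(p + 1)*(p + 3)*(p^2 - 6*p + 8) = (p - 4)*(p - 2)*(p + 1)*(p + 3)*(p - 2)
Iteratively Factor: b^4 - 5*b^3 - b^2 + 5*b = (b + 1)*(b^3 - 6*b^2 + 5*b) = (b - 1)*(b + 1)*(b^2 - 5*b) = b*(b - 1)*(b + 1)*(b - 5)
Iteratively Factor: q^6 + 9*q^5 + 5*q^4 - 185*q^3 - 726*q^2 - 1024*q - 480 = (q + 3)*(q^5 + 6*q^4 - 13*q^3 - 146*q^2 - 288*q - 160) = (q - 5)*(q + 3)*(q^4 + 11*q^3 + 42*q^2 + 64*q + 32) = (q - 5)*(q + 3)*(q + 4)*(q^3 + 7*q^2 + 14*q + 8) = (q - 5)*(q + 2)*(q + 3)*(q + 4)*(q^2 + 5*q + 4) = (q - 5)*(q + 2)*(q + 3)*(q + 4)^2*(q + 1)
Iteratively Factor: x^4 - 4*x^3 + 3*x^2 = (x - 1)*(x^3 - 3*x^2) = x*(x - 1)*(x^2 - 3*x) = x^2*(x - 1)*(x - 3)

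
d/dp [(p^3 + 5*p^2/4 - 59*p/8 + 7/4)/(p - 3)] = (16*p^3 - 62*p^2 - 60*p + 163)/(8*(p^2 - 6*p + 9))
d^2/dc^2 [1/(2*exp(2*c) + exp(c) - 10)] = (2*(4*exp(c) + 1)^2*exp(c) - (8*exp(c) + 1)*(2*exp(2*c) + exp(c) - 10))*exp(c)/(2*exp(2*c) + exp(c) - 10)^3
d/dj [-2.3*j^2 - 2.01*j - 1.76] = -4.6*j - 2.01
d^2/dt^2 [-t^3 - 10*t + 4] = -6*t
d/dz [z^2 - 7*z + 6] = 2*z - 7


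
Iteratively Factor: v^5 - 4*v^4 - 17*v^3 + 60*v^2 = (v)*(v^4 - 4*v^3 - 17*v^2 + 60*v) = v*(v - 3)*(v^3 - v^2 - 20*v) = v^2*(v - 3)*(v^2 - v - 20) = v^2*(v - 5)*(v - 3)*(v + 4)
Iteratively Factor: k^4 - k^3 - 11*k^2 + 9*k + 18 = (k + 1)*(k^3 - 2*k^2 - 9*k + 18) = (k - 2)*(k + 1)*(k^2 - 9) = (k - 2)*(k + 1)*(k + 3)*(k - 3)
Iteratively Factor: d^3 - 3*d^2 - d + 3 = (d - 1)*(d^2 - 2*d - 3) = (d - 3)*(d - 1)*(d + 1)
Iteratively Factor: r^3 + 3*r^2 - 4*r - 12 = (r + 3)*(r^2 - 4) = (r + 2)*(r + 3)*(r - 2)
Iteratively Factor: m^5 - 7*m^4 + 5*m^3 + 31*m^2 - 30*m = (m + 2)*(m^4 - 9*m^3 + 23*m^2 - 15*m) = (m - 5)*(m + 2)*(m^3 - 4*m^2 + 3*m) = m*(m - 5)*(m + 2)*(m^2 - 4*m + 3) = m*(m - 5)*(m - 1)*(m + 2)*(m - 3)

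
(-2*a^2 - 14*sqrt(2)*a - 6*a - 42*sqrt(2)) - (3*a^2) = -5*a^2 - 14*sqrt(2)*a - 6*a - 42*sqrt(2)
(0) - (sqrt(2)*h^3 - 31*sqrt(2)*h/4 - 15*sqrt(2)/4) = -sqrt(2)*h^3 + 31*sqrt(2)*h/4 + 15*sqrt(2)/4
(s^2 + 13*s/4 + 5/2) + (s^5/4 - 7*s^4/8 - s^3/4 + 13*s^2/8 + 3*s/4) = s^5/4 - 7*s^4/8 - s^3/4 + 21*s^2/8 + 4*s + 5/2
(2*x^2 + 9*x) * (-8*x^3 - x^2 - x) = -16*x^5 - 74*x^4 - 11*x^3 - 9*x^2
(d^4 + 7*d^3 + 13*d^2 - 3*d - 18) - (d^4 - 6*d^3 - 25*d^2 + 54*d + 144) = 13*d^3 + 38*d^2 - 57*d - 162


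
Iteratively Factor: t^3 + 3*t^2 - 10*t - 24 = (t + 2)*(t^2 + t - 12) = (t + 2)*(t + 4)*(t - 3)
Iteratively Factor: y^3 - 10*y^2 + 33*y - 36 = (y - 3)*(y^2 - 7*y + 12) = (y - 4)*(y - 3)*(y - 3)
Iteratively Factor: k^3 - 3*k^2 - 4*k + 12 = (k - 3)*(k^2 - 4) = (k - 3)*(k + 2)*(k - 2)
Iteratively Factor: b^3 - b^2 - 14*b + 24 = (b + 4)*(b^2 - 5*b + 6) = (b - 3)*(b + 4)*(b - 2)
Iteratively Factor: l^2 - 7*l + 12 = (l - 3)*(l - 4)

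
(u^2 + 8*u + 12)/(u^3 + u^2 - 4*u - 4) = (u + 6)/(u^2 - u - 2)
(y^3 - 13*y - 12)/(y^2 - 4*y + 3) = (y^3 - 13*y - 12)/(y^2 - 4*y + 3)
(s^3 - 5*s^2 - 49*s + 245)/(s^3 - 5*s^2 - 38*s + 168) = (s^2 + 2*s - 35)/(s^2 + 2*s - 24)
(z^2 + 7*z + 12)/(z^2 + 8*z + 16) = (z + 3)/(z + 4)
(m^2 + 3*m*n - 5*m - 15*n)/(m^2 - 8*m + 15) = (m + 3*n)/(m - 3)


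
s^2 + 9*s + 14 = (s + 2)*(s + 7)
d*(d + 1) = d^2 + d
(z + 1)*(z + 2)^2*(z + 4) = z^4 + 9*z^3 + 28*z^2 + 36*z + 16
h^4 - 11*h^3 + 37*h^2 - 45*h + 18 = (h - 6)*(h - 3)*(h - 1)^2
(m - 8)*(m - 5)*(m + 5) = m^3 - 8*m^2 - 25*m + 200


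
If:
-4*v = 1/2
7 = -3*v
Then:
No Solution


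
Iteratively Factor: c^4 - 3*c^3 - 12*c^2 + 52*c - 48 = (c + 4)*(c^3 - 7*c^2 + 16*c - 12) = (c - 2)*(c + 4)*(c^2 - 5*c + 6) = (c - 2)^2*(c + 4)*(c - 3)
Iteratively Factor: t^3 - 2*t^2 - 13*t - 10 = (t - 5)*(t^2 + 3*t + 2) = (t - 5)*(t + 2)*(t + 1)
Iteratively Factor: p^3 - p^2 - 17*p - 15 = (p + 3)*(p^2 - 4*p - 5) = (p + 1)*(p + 3)*(p - 5)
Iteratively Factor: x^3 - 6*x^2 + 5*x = (x)*(x^2 - 6*x + 5) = x*(x - 1)*(x - 5)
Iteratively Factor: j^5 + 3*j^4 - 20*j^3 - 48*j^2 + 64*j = (j + 4)*(j^4 - j^3 - 16*j^2 + 16*j) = (j - 4)*(j + 4)*(j^3 + 3*j^2 - 4*j) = (j - 4)*(j + 4)^2*(j^2 - j) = j*(j - 4)*(j + 4)^2*(j - 1)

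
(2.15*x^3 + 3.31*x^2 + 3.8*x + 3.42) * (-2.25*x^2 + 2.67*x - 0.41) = -4.8375*x^5 - 1.707*x^4 - 0.593799999999999*x^3 + 1.0939*x^2 + 7.5734*x - 1.4022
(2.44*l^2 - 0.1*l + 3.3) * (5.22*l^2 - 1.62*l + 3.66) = 12.7368*l^4 - 4.4748*l^3 + 26.3184*l^2 - 5.712*l + 12.078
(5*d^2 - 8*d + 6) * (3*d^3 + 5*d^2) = 15*d^5 + d^4 - 22*d^3 + 30*d^2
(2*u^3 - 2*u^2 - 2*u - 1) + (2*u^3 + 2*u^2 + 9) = 4*u^3 - 2*u + 8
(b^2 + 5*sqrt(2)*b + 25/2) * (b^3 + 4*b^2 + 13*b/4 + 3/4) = b^5 + 4*b^4 + 5*sqrt(2)*b^4 + 63*b^3/4 + 20*sqrt(2)*b^3 + 65*sqrt(2)*b^2/4 + 203*b^2/4 + 15*sqrt(2)*b/4 + 325*b/8 + 75/8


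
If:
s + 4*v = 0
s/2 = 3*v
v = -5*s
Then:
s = 0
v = 0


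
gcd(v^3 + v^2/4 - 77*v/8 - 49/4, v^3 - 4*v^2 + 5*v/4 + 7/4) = v - 7/2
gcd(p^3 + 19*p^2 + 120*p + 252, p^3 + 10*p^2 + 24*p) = p + 6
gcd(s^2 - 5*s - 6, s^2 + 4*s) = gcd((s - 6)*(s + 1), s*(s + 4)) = 1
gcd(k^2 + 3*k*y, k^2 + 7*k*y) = k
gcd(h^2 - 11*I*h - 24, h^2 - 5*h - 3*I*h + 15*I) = h - 3*I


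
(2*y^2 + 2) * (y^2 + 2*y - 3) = 2*y^4 + 4*y^3 - 4*y^2 + 4*y - 6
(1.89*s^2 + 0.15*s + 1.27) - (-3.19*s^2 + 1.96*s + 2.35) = 5.08*s^2 - 1.81*s - 1.08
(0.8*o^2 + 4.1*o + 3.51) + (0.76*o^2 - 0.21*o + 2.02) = 1.56*o^2 + 3.89*o + 5.53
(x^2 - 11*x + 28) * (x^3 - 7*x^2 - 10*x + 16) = x^5 - 18*x^4 + 95*x^3 - 70*x^2 - 456*x + 448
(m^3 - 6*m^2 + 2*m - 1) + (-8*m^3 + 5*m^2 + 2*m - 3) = -7*m^3 - m^2 + 4*m - 4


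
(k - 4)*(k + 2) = k^2 - 2*k - 8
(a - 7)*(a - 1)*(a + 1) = a^3 - 7*a^2 - a + 7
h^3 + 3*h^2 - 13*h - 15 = (h - 3)*(h + 1)*(h + 5)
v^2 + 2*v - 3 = (v - 1)*(v + 3)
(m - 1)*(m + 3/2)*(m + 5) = m^3 + 11*m^2/2 + m - 15/2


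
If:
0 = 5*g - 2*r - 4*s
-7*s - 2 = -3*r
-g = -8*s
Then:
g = 16/47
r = 36/47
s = 2/47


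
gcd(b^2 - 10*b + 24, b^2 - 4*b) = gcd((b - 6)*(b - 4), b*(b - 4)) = b - 4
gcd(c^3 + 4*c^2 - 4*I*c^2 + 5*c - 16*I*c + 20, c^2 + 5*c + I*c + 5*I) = c + I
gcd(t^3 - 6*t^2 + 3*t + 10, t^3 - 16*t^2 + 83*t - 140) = t - 5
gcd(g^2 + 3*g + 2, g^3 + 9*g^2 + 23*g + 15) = g + 1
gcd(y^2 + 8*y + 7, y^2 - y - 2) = y + 1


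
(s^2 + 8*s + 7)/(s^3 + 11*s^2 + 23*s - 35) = (s + 1)/(s^2 + 4*s - 5)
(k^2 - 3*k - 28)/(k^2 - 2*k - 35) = (k + 4)/(k + 5)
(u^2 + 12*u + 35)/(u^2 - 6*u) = (u^2 + 12*u + 35)/(u*(u - 6))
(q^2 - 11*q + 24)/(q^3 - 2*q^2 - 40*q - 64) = (q - 3)/(q^2 + 6*q + 8)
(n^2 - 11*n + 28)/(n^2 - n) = (n^2 - 11*n + 28)/(n*(n - 1))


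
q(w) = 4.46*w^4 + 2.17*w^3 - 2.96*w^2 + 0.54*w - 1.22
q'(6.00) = 4052.82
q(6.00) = 6144.34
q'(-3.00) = -404.79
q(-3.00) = 273.19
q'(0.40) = 0.36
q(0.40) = -1.22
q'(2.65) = 362.56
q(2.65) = 239.75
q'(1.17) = 31.10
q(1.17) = 7.19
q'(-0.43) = 2.87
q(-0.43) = -2.02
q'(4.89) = 2213.29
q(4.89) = 2734.56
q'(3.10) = 576.22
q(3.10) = 448.55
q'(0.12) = -0.05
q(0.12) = -1.19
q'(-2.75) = -304.96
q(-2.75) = 184.85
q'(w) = 17.84*w^3 + 6.51*w^2 - 5.92*w + 0.54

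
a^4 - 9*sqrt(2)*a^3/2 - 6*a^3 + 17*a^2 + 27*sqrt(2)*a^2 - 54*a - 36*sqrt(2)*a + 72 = (a - 4)*(a - 2)*(a - 3*sqrt(2))*(a - 3*sqrt(2)/2)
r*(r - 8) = r^2 - 8*r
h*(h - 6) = h^2 - 6*h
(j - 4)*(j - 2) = j^2 - 6*j + 8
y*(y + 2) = y^2 + 2*y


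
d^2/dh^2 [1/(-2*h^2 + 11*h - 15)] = 2*(4*h^2 - 22*h - (4*h - 11)^2 + 30)/(2*h^2 - 11*h + 15)^3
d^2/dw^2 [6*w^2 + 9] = 12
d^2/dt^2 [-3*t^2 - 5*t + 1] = -6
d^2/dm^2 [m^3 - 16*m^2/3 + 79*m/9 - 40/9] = 6*m - 32/3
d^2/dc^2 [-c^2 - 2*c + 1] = -2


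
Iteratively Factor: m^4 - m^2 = (m - 1)*(m^3 + m^2) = (m - 1)*(m + 1)*(m^2) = m*(m - 1)*(m + 1)*(m)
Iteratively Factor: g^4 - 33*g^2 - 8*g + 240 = (g - 3)*(g^3 + 3*g^2 - 24*g - 80) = (g - 5)*(g - 3)*(g^2 + 8*g + 16) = (g - 5)*(g - 3)*(g + 4)*(g + 4)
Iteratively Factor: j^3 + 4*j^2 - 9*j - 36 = (j + 4)*(j^2 - 9) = (j - 3)*(j + 4)*(j + 3)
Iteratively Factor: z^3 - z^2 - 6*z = (z + 2)*(z^2 - 3*z) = z*(z + 2)*(z - 3)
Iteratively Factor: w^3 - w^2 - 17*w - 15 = (w - 5)*(w^2 + 4*w + 3) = (w - 5)*(w + 1)*(w + 3)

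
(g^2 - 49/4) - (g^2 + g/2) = -g/2 - 49/4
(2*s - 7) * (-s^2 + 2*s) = -2*s^3 + 11*s^2 - 14*s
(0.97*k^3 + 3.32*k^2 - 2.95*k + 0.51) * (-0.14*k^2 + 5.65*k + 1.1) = -0.1358*k^5 + 5.0157*k^4 + 20.238*k^3 - 13.0869*k^2 - 0.3635*k + 0.561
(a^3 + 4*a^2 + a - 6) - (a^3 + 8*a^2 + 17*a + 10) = -4*a^2 - 16*a - 16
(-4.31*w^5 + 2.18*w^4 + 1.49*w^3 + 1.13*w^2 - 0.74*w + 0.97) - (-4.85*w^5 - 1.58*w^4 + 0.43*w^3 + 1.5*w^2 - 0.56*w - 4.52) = 0.54*w^5 + 3.76*w^4 + 1.06*w^3 - 0.37*w^2 - 0.18*w + 5.49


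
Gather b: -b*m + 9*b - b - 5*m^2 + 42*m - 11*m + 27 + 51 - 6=b*(8 - m) - 5*m^2 + 31*m + 72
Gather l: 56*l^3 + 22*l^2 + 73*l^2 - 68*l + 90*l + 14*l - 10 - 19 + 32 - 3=56*l^3 + 95*l^2 + 36*l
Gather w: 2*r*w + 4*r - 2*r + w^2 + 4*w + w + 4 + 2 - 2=2*r + w^2 + w*(2*r + 5) + 4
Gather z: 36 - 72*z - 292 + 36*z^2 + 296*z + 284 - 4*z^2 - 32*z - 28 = 32*z^2 + 192*z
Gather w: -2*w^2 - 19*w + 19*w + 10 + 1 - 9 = 2 - 2*w^2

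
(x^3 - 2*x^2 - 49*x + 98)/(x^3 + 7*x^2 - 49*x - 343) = (x - 2)/(x + 7)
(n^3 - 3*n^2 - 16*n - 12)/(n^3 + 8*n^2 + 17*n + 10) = (n - 6)/(n + 5)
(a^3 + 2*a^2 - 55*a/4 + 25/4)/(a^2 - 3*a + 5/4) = a + 5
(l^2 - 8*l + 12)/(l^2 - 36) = (l - 2)/(l + 6)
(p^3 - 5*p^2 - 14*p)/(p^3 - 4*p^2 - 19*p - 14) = p/(p + 1)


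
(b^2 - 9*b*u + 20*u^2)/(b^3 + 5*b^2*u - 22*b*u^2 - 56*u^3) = (b - 5*u)/(b^2 + 9*b*u + 14*u^2)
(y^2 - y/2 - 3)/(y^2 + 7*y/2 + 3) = (y - 2)/(y + 2)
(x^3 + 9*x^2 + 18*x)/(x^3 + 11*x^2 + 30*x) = (x + 3)/(x + 5)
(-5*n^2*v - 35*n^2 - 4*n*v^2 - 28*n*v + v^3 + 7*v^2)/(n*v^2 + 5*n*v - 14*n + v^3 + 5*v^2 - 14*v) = (-5*n + v)/(v - 2)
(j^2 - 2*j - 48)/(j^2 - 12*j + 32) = (j + 6)/(j - 4)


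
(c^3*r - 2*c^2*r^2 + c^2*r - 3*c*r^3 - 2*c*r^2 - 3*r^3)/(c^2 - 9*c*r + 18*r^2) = r*(-c^2 - c*r - c - r)/(-c + 6*r)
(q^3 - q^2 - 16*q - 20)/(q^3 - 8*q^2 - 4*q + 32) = (q^2 - 3*q - 10)/(q^2 - 10*q + 16)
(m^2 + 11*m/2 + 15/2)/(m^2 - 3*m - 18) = (m + 5/2)/(m - 6)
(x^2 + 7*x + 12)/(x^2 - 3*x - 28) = (x + 3)/(x - 7)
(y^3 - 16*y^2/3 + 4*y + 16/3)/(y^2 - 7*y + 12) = (3*y^2 - 4*y - 4)/(3*(y - 3))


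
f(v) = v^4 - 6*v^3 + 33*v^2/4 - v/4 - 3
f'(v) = 4*v^3 - 18*v^2 + 33*v/2 - 1/4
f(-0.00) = -3.00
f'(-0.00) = -0.25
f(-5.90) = 2729.67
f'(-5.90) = -1545.70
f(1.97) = -2.29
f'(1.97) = -7.02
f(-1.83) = 73.07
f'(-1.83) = -115.24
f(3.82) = -5.09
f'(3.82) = 23.09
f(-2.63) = 211.71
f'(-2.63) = -240.91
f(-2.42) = 165.25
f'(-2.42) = -202.29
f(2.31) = -5.04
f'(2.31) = -8.88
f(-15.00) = 72732.00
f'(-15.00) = -17797.75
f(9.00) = 2850.00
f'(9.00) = 1606.25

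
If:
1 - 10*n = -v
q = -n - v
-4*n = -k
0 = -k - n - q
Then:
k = 2/3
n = 1/6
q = -5/6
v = 2/3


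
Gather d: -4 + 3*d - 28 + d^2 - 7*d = d^2 - 4*d - 32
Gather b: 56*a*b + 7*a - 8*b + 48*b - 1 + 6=7*a + b*(56*a + 40) + 5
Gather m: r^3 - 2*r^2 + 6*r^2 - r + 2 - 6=r^3 + 4*r^2 - r - 4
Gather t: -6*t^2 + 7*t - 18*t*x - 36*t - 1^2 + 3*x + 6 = -6*t^2 + t*(-18*x - 29) + 3*x + 5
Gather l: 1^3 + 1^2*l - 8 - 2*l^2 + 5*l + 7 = -2*l^2 + 6*l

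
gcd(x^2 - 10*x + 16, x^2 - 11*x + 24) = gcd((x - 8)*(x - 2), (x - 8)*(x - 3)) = x - 8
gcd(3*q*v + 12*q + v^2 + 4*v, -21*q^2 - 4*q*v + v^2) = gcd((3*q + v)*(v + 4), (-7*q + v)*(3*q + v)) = 3*q + v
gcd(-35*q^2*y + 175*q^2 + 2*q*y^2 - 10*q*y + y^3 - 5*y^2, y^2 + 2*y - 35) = y - 5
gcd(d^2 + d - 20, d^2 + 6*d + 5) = d + 5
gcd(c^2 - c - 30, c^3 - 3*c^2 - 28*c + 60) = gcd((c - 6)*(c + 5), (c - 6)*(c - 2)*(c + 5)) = c^2 - c - 30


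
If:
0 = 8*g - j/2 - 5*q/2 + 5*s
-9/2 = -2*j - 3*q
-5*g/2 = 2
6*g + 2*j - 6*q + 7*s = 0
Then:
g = -4/5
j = -123/1310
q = 2047/1310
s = 1344/655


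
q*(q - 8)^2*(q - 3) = q^4 - 19*q^3 + 112*q^2 - 192*q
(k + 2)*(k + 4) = k^2 + 6*k + 8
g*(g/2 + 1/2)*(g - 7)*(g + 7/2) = g^4/2 - 5*g^3/4 - 14*g^2 - 49*g/4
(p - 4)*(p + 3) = p^2 - p - 12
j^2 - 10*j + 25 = (j - 5)^2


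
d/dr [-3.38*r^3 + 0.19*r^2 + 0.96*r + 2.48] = -10.14*r^2 + 0.38*r + 0.96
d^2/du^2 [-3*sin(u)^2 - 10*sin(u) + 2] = 10*sin(u) - 6*cos(2*u)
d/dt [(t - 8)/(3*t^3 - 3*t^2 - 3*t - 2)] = (-6*t^3 + 75*t^2 - 48*t - 26)/(9*t^6 - 18*t^5 - 9*t^4 + 6*t^3 + 21*t^2 + 12*t + 4)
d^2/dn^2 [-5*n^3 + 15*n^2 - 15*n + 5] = 30 - 30*n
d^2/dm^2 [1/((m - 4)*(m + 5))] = 2*((m - 4)^2 + (m - 4)*(m + 5) + (m + 5)^2)/((m - 4)^3*(m + 5)^3)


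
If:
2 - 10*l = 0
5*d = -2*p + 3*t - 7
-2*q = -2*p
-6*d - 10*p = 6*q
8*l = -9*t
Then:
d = -452/255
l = 1/5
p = 113/170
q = 113/170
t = -8/45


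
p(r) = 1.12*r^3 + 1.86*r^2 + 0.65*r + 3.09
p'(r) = 3.36*r^2 + 3.72*r + 0.65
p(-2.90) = -10.47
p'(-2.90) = 18.12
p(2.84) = 45.59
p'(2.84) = 38.32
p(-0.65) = 3.15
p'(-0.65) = -0.35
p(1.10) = 7.55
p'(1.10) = 8.81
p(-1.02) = 3.17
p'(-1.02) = 0.35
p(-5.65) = -143.21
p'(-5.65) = 86.89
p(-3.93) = -38.72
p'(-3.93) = 37.93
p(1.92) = 19.12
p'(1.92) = 20.18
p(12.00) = 2214.09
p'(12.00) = 529.13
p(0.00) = 3.09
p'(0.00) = 0.65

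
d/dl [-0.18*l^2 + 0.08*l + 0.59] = 0.08 - 0.36*l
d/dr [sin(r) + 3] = cos(r)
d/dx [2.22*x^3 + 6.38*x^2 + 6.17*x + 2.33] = 6.66*x^2 + 12.76*x + 6.17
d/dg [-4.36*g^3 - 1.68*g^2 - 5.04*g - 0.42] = -13.08*g^2 - 3.36*g - 5.04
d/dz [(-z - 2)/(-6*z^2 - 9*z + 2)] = (6*z^2 + 9*z - 3*(z + 2)*(4*z + 3) - 2)/(6*z^2 + 9*z - 2)^2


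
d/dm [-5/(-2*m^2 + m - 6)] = 5*(1 - 4*m)/(2*m^2 - m + 6)^2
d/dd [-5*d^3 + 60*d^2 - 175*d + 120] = -15*d^2 + 120*d - 175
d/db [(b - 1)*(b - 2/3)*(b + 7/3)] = 3*b^2 + 4*b/3 - 29/9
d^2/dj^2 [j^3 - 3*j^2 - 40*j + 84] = 6*j - 6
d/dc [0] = 0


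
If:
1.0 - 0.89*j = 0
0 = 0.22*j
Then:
No Solution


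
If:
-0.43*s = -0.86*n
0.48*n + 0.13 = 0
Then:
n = -0.27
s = -0.54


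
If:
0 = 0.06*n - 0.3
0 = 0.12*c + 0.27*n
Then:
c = -11.25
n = 5.00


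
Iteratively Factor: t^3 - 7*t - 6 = (t + 2)*(t^2 - 2*t - 3) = (t - 3)*(t + 2)*(t + 1)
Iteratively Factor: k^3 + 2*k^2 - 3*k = (k - 1)*(k^2 + 3*k) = (k - 1)*(k + 3)*(k)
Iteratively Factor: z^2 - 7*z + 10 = (z - 2)*(z - 5)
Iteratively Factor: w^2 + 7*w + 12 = (w + 3)*(w + 4)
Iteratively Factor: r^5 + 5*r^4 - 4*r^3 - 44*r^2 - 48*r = (r + 2)*(r^4 + 3*r^3 - 10*r^2 - 24*r) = (r + 2)^2*(r^3 + r^2 - 12*r) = (r - 3)*(r + 2)^2*(r^2 + 4*r) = r*(r - 3)*(r + 2)^2*(r + 4)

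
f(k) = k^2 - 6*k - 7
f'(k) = 2*k - 6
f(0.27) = -8.55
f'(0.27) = -5.46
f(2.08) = -15.15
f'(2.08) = -1.84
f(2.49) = -15.74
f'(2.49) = -1.02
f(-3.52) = 26.51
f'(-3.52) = -13.04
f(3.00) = -16.00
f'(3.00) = 0.00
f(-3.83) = 30.65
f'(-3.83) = -13.66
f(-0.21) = -5.70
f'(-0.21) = -6.42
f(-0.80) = -1.56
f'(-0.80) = -7.60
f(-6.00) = 65.00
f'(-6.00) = -18.00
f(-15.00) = 308.00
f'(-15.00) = -36.00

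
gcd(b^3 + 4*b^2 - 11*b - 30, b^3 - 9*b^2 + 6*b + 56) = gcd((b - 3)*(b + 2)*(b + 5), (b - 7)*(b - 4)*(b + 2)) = b + 2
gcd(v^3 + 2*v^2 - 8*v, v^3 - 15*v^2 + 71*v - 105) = 1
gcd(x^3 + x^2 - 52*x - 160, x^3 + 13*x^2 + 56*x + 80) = x^2 + 9*x + 20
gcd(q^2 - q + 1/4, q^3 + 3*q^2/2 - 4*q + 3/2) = q - 1/2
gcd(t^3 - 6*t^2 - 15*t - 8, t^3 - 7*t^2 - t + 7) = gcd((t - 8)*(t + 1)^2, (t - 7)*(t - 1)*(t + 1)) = t + 1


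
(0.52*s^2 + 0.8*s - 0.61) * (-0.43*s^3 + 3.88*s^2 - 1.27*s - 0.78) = -0.2236*s^5 + 1.6736*s^4 + 2.7059*s^3 - 3.7884*s^2 + 0.1507*s + 0.4758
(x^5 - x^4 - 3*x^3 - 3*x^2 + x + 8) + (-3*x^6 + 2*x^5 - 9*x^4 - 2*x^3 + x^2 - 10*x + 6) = -3*x^6 + 3*x^5 - 10*x^4 - 5*x^3 - 2*x^2 - 9*x + 14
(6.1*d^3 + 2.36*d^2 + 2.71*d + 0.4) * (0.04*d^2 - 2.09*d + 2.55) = 0.244*d^5 - 12.6546*d^4 + 10.731*d^3 + 0.370099999999999*d^2 + 6.0745*d + 1.02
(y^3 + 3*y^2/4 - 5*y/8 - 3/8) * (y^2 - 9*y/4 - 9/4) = y^5 - 3*y^4/2 - 73*y^3/16 - 21*y^2/32 + 9*y/4 + 27/32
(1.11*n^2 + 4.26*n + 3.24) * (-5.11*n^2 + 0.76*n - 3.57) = -5.6721*n^4 - 20.925*n^3 - 17.2815*n^2 - 12.7458*n - 11.5668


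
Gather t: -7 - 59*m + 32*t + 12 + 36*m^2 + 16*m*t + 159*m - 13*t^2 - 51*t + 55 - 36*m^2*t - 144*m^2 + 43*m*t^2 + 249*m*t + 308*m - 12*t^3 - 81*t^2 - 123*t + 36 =-108*m^2 + 408*m - 12*t^3 + t^2*(43*m - 94) + t*(-36*m^2 + 265*m - 142) + 96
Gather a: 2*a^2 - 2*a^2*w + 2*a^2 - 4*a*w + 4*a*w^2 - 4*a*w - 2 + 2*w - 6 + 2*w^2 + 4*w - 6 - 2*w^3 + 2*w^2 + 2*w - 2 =a^2*(4 - 2*w) + a*(4*w^2 - 8*w) - 2*w^3 + 4*w^2 + 8*w - 16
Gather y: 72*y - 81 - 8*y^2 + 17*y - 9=-8*y^2 + 89*y - 90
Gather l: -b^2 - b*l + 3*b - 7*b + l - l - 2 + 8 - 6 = -b^2 - b*l - 4*b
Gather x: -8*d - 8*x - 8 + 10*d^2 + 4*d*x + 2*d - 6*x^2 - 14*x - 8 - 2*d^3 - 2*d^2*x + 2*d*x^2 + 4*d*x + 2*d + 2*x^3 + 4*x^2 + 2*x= -2*d^3 + 10*d^2 - 4*d + 2*x^3 + x^2*(2*d - 2) + x*(-2*d^2 + 8*d - 20) - 16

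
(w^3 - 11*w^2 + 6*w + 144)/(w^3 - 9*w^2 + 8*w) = (w^2 - 3*w - 18)/(w*(w - 1))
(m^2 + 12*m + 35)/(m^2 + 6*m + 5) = (m + 7)/(m + 1)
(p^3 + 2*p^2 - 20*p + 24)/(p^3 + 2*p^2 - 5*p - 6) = (p^2 + 4*p - 12)/(p^2 + 4*p + 3)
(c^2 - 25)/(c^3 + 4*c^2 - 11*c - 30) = (c - 5)/(c^2 - c - 6)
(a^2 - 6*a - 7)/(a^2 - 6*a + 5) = (a^2 - 6*a - 7)/(a^2 - 6*a + 5)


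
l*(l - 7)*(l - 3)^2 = l^4 - 13*l^3 + 51*l^2 - 63*l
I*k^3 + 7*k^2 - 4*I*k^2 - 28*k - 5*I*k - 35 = (k - 5)*(k - 7*I)*(I*k + I)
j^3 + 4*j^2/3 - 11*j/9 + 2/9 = (j - 1/3)^2*(j + 2)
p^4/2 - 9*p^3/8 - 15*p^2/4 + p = p*(p/2 + 1)*(p - 4)*(p - 1/4)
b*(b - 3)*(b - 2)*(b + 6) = b^4 + b^3 - 24*b^2 + 36*b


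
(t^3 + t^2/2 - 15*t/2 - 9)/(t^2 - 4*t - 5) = (-2*t^3 - t^2 + 15*t + 18)/(2*(-t^2 + 4*t + 5))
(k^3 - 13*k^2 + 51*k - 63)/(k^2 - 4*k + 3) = (k^2 - 10*k + 21)/(k - 1)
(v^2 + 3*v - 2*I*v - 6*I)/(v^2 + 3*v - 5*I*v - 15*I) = (v - 2*I)/(v - 5*I)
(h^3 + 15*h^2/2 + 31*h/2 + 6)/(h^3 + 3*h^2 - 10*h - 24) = (h^2 + 7*h/2 + 3/2)/(h^2 - h - 6)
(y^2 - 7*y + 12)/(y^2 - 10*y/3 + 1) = 3*(y - 4)/(3*y - 1)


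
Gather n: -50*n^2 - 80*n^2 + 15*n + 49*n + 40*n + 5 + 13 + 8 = -130*n^2 + 104*n + 26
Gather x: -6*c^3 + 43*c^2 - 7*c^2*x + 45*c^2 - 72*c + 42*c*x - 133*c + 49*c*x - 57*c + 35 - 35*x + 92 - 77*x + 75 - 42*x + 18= -6*c^3 + 88*c^2 - 262*c + x*(-7*c^2 + 91*c - 154) + 220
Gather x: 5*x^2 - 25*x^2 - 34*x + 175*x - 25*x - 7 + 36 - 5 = -20*x^2 + 116*x + 24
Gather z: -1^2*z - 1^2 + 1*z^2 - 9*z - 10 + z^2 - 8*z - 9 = 2*z^2 - 18*z - 20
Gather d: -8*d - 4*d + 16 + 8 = 24 - 12*d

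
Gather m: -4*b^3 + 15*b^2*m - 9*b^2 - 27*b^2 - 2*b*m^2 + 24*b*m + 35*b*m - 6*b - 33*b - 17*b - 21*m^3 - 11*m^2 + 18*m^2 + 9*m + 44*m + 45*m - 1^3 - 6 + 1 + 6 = -4*b^3 - 36*b^2 - 56*b - 21*m^3 + m^2*(7 - 2*b) + m*(15*b^2 + 59*b + 98)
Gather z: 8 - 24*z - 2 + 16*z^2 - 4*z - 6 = 16*z^2 - 28*z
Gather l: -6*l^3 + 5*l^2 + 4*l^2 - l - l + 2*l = -6*l^3 + 9*l^2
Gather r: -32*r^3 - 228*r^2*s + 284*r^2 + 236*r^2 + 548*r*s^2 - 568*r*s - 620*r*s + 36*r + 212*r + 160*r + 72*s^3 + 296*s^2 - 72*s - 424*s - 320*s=-32*r^3 + r^2*(520 - 228*s) + r*(548*s^2 - 1188*s + 408) + 72*s^3 + 296*s^2 - 816*s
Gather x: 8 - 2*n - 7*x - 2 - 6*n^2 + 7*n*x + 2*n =-6*n^2 + x*(7*n - 7) + 6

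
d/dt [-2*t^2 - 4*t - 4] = -4*t - 4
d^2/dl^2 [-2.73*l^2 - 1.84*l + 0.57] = -5.46000000000000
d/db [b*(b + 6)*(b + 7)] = 3*b^2 + 26*b + 42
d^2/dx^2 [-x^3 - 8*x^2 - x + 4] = -6*x - 16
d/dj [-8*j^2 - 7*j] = -16*j - 7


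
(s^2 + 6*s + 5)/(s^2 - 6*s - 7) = (s + 5)/(s - 7)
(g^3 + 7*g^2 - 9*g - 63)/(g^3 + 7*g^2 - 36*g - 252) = (g^2 - 9)/(g^2 - 36)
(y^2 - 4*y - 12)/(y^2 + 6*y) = (y^2 - 4*y - 12)/(y*(y + 6))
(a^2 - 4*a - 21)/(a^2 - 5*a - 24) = (a - 7)/(a - 8)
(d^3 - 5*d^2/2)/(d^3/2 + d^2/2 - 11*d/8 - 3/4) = d^2*(8*d - 20)/(4*d^3 + 4*d^2 - 11*d - 6)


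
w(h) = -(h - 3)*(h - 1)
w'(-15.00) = 34.00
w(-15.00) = -288.00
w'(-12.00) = 28.00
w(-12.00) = -195.00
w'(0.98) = 2.04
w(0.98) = -0.04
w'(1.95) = 0.10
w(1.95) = 1.00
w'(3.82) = -3.64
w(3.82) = -2.31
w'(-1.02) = 6.04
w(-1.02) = -8.12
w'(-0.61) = 5.22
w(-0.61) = -5.81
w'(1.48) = 1.04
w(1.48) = 0.73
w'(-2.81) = 9.62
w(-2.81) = -22.14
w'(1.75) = 0.50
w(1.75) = 0.94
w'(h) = 4 - 2*h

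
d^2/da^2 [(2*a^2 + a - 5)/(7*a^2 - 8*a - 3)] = 2*(161*a^3 - 609*a^2 + 903*a - 431)/(343*a^6 - 1176*a^5 + 903*a^4 + 496*a^3 - 387*a^2 - 216*a - 27)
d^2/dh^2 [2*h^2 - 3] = 4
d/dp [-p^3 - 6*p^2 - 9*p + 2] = -3*p^2 - 12*p - 9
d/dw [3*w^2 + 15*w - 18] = 6*w + 15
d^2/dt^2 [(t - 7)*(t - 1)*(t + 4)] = 6*t - 8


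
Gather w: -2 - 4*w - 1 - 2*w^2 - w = -2*w^2 - 5*w - 3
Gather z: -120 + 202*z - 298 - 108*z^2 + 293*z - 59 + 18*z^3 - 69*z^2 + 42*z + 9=18*z^3 - 177*z^2 + 537*z - 468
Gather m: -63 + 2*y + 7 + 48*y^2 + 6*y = 48*y^2 + 8*y - 56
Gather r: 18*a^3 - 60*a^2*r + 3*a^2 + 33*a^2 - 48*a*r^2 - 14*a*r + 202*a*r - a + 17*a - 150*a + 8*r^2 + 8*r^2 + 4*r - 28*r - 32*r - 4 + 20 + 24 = 18*a^3 + 36*a^2 - 134*a + r^2*(16 - 48*a) + r*(-60*a^2 + 188*a - 56) + 40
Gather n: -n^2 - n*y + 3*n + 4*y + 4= -n^2 + n*(3 - y) + 4*y + 4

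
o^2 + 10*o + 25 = (o + 5)^2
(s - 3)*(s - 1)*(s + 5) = s^3 + s^2 - 17*s + 15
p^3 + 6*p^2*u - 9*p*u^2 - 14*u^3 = (p - 2*u)*(p + u)*(p + 7*u)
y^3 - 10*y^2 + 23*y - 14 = (y - 7)*(y - 2)*(y - 1)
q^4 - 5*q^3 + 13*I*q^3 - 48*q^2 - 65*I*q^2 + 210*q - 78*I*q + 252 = (q - 6)*(q + 1)*(q + 6*I)*(q + 7*I)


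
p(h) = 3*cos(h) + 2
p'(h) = -3*sin(h)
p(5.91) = 4.79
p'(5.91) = 1.09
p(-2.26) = 0.09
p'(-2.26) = 2.32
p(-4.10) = 0.28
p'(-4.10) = -2.45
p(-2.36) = -0.13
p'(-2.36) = 2.11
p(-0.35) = 4.82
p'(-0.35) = 1.03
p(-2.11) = 0.46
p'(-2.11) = 2.57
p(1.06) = 3.47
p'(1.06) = -2.62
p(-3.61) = -0.68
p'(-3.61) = -1.35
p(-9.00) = -0.73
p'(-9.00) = 1.24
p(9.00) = -0.73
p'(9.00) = -1.24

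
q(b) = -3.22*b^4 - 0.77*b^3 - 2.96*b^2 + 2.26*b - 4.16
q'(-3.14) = 396.83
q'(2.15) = -149.15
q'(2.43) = -210.58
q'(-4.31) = 1016.08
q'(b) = -12.88*b^3 - 2.31*b^2 - 5.92*b + 2.26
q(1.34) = -18.68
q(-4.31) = -1118.37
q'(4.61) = -1336.01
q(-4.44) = -1256.53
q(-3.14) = -329.62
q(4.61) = -1586.40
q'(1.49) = -54.30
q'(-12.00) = 21997.30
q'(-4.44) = 1110.37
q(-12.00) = -65896.88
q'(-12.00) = 21997.30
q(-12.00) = -65896.88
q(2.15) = -89.44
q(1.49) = -25.78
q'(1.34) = -40.81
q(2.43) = -139.47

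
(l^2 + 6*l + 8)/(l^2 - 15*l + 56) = (l^2 + 6*l + 8)/(l^2 - 15*l + 56)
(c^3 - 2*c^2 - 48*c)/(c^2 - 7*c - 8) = c*(c + 6)/(c + 1)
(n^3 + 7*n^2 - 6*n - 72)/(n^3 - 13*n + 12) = (n + 6)/(n - 1)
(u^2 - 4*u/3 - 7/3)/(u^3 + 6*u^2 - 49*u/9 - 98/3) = 3*(u + 1)/(3*u^2 + 25*u + 42)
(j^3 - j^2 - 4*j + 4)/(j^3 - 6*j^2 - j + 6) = (j^2 - 4)/(j^2 - 5*j - 6)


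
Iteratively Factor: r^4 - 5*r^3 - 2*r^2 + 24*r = (r + 2)*(r^3 - 7*r^2 + 12*r) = (r - 3)*(r + 2)*(r^2 - 4*r) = r*(r - 3)*(r + 2)*(r - 4)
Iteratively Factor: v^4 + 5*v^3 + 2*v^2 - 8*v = (v + 2)*(v^3 + 3*v^2 - 4*v) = (v - 1)*(v + 2)*(v^2 + 4*v) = (v - 1)*(v + 2)*(v + 4)*(v)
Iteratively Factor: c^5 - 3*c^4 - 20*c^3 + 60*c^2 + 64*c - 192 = (c - 2)*(c^4 - c^3 - 22*c^2 + 16*c + 96) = (c - 2)*(c + 2)*(c^3 - 3*c^2 - 16*c + 48) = (c - 4)*(c - 2)*(c + 2)*(c^2 + c - 12) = (c - 4)*(c - 2)*(c + 2)*(c + 4)*(c - 3)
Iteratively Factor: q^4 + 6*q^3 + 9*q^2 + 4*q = (q + 1)*(q^3 + 5*q^2 + 4*q) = q*(q + 1)*(q^2 + 5*q + 4) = q*(q + 1)^2*(q + 4)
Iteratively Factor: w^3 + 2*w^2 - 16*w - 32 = (w - 4)*(w^2 + 6*w + 8) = (w - 4)*(w + 2)*(w + 4)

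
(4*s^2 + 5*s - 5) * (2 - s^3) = -4*s^5 - 5*s^4 + 5*s^3 + 8*s^2 + 10*s - 10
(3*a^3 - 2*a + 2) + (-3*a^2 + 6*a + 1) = 3*a^3 - 3*a^2 + 4*a + 3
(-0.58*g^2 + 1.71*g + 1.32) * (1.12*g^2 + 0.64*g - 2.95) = -0.6496*g^4 + 1.544*g^3 + 4.2838*g^2 - 4.1997*g - 3.894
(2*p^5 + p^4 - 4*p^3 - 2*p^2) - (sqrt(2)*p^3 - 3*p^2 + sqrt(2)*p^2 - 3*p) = 2*p^5 + p^4 - 4*p^3 - sqrt(2)*p^3 - sqrt(2)*p^2 + p^2 + 3*p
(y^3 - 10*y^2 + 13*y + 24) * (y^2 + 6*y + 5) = y^5 - 4*y^4 - 42*y^3 + 52*y^2 + 209*y + 120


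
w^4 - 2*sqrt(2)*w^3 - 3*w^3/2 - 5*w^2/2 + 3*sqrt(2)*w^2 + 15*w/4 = w*(w - 3/2)*(w - 5*sqrt(2)/2)*(w + sqrt(2)/2)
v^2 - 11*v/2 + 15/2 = (v - 3)*(v - 5/2)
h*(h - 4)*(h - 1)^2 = h^4 - 6*h^3 + 9*h^2 - 4*h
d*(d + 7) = d^2 + 7*d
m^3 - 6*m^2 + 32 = (m - 4)^2*(m + 2)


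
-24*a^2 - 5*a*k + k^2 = (-8*a + k)*(3*a + k)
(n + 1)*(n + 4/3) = n^2 + 7*n/3 + 4/3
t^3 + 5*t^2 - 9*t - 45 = (t - 3)*(t + 3)*(t + 5)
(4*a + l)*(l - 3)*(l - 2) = 4*a*l^2 - 20*a*l + 24*a + l^3 - 5*l^2 + 6*l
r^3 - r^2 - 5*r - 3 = (r - 3)*(r + 1)^2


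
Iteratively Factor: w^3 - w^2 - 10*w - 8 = (w - 4)*(w^2 + 3*w + 2) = (w - 4)*(w + 1)*(w + 2)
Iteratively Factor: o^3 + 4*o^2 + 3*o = (o + 1)*(o^2 + 3*o) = o*(o + 1)*(o + 3)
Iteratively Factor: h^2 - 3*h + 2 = (h - 2)*(h - 1)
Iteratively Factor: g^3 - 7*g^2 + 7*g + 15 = (g - 5)*(g^2 - 2*g - 3) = (g - 5)*(g + 1)*(g - 3)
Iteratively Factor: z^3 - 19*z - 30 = (z - 5)*(z^2 + 5*z + 6) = (z - 5)*(z + 3)*(z + 2)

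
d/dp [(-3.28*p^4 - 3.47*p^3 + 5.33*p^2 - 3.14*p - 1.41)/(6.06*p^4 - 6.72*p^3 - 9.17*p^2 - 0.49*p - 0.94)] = (43.0698*p^6 - 4.44439999999997*p^5 + 129.5443*p^4 + 7.71019999999999*p^3 - 50.0457*p^2 - 35.8798*p + 2.2607)/(36.7236*p^8 - 81.4464*p^7 - 65.982*p^6 + 117.306*p^5 + 79.2817*p^4 + 21.6202*p^3 + 17.4797*p^2 + 0.9212*p + 0.8836)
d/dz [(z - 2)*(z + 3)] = 2*z + 1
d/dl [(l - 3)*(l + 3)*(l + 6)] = 3*l^2 + 12*l - 9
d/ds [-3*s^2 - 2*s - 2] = -6*s - 2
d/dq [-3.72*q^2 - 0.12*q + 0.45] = -7.44*q - 0.12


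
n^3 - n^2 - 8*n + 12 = (n - 2)^2*(n + 3)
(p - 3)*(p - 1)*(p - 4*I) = p^3 - 4*p^2 - 4*I*p^2 + 3*p + 16*I*p - 12*I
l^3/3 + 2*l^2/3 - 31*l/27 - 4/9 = (l/3 + 1)*(l - 4/3)*(l + 1/3)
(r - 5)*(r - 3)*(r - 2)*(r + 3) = r^4 - 7*r^3 + r^2 + 63*r - 90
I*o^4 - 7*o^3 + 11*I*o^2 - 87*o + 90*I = (o - 3*I)*(o + 5*I)*(o + 6*I)*(I*o + 1)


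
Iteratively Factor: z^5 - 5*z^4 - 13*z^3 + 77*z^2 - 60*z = (z - 3)*(z^4 - 2*z^3 - 19*z^2 + 20*z) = (z - 5)*(z - 3)*(z^3 + 3*z^2 - 4*z) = (z - 5)*(z - 3)*(z - 1)*(z^2 + 4*z) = z*(z - 5)*(z - 3)*(z - 1)*(z + 4)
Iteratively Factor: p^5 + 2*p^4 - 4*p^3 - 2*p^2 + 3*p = (p - 1)*(p^4 + 3*p^3 - p^2 - 3*p) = (p - 1)*(p + 3)*(p^3 - p) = p*(p - 1)*(p + 3)*(p^2 - 1) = p*(p - 1)*(p + 1)*(p + 3)*(p - 1)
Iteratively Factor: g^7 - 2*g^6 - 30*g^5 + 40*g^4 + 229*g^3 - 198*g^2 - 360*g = (g - 2)*(g^6 - 30*g^4 - 20*g^3 + 189*g^2 + 180*g) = (g - 5)*(g - 2)*(g^5 + 5*g^4 - 5*g^3 - 45*g^2 - 36*g) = (g - 5)*(g - 3)*(g - 2)*(g^4 + 8*g^3 + 19*g^2 + 12*g) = g*(g - 5)*(g - 3)*(g - 2)*(g^3 + 8*g^2 + 19*g + 12) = g*(g - 5)*(g - 3)*(g - 2)*(g + 1)*(g^2 + 7*g + 12) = g*(g - 5)*(g - 3)*(g - 2)*(g + 1)*(g + 4)*(g + 3)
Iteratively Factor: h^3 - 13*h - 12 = (h - 4)*(h^2 + 4*h + 3) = (h - 4)*(h + 1)*(h + 3)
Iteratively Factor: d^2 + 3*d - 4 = (d - 1)*(d + 4)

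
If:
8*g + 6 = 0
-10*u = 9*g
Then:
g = -3/4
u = 27/40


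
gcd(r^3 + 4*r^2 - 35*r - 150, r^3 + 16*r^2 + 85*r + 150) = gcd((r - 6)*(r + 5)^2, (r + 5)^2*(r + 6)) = r^2 + 10*r + 25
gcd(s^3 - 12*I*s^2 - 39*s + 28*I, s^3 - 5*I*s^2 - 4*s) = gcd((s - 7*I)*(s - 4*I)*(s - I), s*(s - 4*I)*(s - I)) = s^2 - 5*I*s - 4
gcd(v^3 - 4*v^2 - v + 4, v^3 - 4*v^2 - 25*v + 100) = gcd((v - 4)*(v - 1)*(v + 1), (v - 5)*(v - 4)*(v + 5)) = v - 4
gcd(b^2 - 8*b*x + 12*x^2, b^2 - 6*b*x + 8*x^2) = -b + 2*x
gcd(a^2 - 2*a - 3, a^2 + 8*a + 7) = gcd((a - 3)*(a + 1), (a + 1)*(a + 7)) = a + 1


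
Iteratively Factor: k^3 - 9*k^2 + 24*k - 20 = (k - 5)*(k^2 - 4*k + 4) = (k - 5)*(k - 2)*(k - 2)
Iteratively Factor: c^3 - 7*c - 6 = (c + 2)*(c^2 - 2*c - 3) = (c + 1)*(c + 2)*(c - 3)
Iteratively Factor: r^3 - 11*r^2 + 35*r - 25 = (r - 5)*(r^2 - 6*r + 5) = (r - 5)*(r - 1)*(r - 5)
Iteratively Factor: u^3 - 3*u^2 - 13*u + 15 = (u - 5)*(u^2 + 2*u - 3) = (u - 5)*(u - 1)*(u + 3)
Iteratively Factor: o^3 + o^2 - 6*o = (o - 2)*(o^2 + 3*o) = (o - 2)*(o + 3)*(o)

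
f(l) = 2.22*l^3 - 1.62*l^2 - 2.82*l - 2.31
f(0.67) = -4.26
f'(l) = 6.66*l^2 - 3.24*l - 2.82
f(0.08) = -2.54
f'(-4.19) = 127.68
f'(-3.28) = 79.46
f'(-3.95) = 113.89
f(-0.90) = -2.70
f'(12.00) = 917.34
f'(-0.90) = 5.49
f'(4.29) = 105.85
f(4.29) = 131.05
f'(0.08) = -3.04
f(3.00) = 34.59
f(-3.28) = -88.83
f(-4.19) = -182.24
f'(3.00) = 47.40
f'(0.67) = -2.00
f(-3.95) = -153.27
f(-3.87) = -144.33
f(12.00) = 3566.73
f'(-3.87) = 109.46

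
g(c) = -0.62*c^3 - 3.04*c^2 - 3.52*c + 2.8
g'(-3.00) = -2.02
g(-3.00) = 2.74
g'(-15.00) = -330.82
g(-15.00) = 1464.10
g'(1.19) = -13.39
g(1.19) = -6.74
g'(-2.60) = -0.29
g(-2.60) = 2.30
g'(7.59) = -156.82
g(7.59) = -470.14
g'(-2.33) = 0.55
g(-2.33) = 2.34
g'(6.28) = -115.06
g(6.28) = -292.76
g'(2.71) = -33.66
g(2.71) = -41.40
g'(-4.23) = -11.08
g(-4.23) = 10.22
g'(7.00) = -137.22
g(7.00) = -383.46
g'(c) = -1.86*c^2 - 6.08*c - 3.52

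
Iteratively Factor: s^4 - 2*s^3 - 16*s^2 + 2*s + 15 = (s - 5)*(s^3 + 3*s^2 - s - 3) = (s - 5)*(s + 3)*(s^2 - 1) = (s - 5)*(s + 1)*(s + 3)*(s - 1)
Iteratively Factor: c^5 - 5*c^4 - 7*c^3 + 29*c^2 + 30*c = (c - 3)*(c^4 - 2*c^3 - 13*c^2 - 10*c) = (c - 3)*(c + 1)*(c^3 - 3*c^2 - 10*c) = (c - 5)*(c - 3)*(c + 1)*(c^2 + 2*c) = c*(c - 5)*(c - 3)*(c + 1)*(c + 2)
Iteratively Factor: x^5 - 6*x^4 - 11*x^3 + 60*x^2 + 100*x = (x)*(x^4 - 6*x^3 - 11*x^2 + 60*x + 100) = x*(x + 2)*(x^3 - 8*x^2 + 5*x + 50) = x*(x - 5)*(x + 2)*(x^2 - 3*x - 10) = x*(x - 5)*(x + 2)^2*(x - 5)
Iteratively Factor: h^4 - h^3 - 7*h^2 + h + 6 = (h + 1)*(h^3 - 2*h^2 - 5*h + 6) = (h - 1)*(h + 1)*(h^2 - h - 6) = (h - 1)*(h + 1)*(h + 2)*(h - 3)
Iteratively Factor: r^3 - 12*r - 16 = (r - 4)*(r^2 + 4*r + 4) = (r - 4)*(r + 2)*(r + 2)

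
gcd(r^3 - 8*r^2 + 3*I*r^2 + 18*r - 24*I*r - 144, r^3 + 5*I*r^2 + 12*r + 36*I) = r^2 + 3*I*r + 18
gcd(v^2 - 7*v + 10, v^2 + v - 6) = v - 2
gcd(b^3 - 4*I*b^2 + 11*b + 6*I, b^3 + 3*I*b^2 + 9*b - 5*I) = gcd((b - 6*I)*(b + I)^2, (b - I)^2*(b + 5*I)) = 1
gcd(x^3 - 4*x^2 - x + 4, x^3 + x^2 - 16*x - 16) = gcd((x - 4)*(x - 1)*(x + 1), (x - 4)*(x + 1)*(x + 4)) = x^2 - 3*x - 4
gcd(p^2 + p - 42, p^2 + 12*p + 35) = p + 7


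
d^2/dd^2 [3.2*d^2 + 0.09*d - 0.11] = 6.40000000000000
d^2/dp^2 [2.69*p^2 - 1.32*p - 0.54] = 5.38000000000000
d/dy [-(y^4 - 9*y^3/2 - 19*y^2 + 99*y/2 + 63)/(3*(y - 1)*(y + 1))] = (-4*y^3 + 17*y^2 - 22*y + 99)/(6*(y^2 - 2*y + 1))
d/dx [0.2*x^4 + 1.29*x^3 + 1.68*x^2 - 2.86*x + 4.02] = 0.8*x^3 + 3.87*x^2 + 3.36*x - 2.86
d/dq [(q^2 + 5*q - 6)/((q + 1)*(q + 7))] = (3*q^2 + 26*q + 83)/(q^4 + 16*q^3 + 78*q^2 + 112*q + 49)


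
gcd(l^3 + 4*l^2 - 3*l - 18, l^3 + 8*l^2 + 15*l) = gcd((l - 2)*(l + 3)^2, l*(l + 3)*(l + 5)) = l + 3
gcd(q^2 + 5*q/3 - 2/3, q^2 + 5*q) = 1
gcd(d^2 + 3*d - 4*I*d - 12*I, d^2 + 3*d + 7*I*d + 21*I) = d + 3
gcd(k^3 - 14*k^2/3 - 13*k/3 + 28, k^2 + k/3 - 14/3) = k + 7/3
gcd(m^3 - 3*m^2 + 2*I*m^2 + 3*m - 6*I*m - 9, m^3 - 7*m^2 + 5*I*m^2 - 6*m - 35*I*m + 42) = m + 3*I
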